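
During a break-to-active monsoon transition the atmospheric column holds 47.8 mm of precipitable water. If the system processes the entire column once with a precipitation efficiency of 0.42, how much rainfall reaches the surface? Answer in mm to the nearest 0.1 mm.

rainfall ≈ 20.1 mm

Rainfall = ε × PW = 0.42 × 47.8 = 20.1 mm.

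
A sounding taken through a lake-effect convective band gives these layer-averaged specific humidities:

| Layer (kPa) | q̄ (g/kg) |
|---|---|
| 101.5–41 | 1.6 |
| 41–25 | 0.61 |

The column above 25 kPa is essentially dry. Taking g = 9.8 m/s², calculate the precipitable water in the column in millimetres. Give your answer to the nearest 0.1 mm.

PW ≈ 10.9 mm

Precipitable water is the column-integrated vapour mass per unit area: PW = (1/g) Σ q̄ Δp, with q in kg/kg and Δp in Pa (1 kg/m² of water = 1 mm).
Layer 101.5–41 kPa: Δp = 605 hPa = 60500 Pa, q̄ = 0.0016 kg/kg → 0.0016 × 60500 / 9.8 = 9.88 mm
Layer 41–25 kPa: Δp = 160 hPa = 16000 Pa, q̄ = 0.00061 kg/kg → 0.00061 × 16000 / 9.8 = 1.00 mm
PW = 9.88 + 1.00 = 10.88 ≈ 10.9 mm.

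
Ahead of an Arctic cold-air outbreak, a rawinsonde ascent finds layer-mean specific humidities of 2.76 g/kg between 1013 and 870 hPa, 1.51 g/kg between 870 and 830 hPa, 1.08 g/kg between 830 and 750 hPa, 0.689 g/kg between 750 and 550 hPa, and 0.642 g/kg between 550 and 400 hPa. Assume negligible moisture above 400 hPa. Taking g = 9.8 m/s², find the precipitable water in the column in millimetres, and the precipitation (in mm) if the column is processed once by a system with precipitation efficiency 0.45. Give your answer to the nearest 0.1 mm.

PW ≈ 7.9 mm; precipitation ≈ 3.6 mm

Precipitable water is the column-integrated vapour mass per unit area: PW = (1/g) Σ q̄ Δp, with q in kg/kg and Δp in Pa (1 kg/m² of water = 1 mm).
Layer 1013–870 hPa: Δp = 143 hPa = 14300 Pa, q̄ = 0.00276 kg/kg → 0.00276 × 14300 / 9.8 = 4.03 mm
Layer 870–830 hPa: Δp = 40 hPa = 4000 Pa, q̄ = 0.00151 kg/kg → 0.00151 × 4000 / 9.8 = 0.62 mm
Layer 830–750 hPa: Δp = 80 hPa = 8000 Pa, q̄ = 0.00108 kg/kg → 0.00108 × 8000 / 9.8 = 0.88 mm
Layer 750–550 hPa: Δp = 200 hPa = 20000 Pa, q̄ = 0.000689 kg/kg → 0.000689 × 20000 / 9.8 = 1.41 mm
Layer 550–400 hPa: Δp = 150 hPa = 15000 Pa, q̄ = 0.000642 kg/kg → 0.000642 × 15000 / 9.8 = 0.98 mm
PW = 4.03 + 0.62 + 0.88 + 1.41 + 0.98 = 7.92 ≈ 7.9 mm.
Precipitation = ε × PW = 0.45 × 7.9 = 3.6 mm.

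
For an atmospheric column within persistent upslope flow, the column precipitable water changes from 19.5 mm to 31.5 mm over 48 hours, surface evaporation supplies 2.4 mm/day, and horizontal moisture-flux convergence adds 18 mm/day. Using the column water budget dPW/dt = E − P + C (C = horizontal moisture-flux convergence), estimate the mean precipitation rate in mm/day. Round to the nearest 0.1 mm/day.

dPW/dt = (31.5 − 19.5) mm / (48/24 day) = +6.000 mm/day.
P = E + C − dPW/dt = 2.4 + (18) − (+6.000) = 14.4 mm/day.

P ≈ 14.4 mm/day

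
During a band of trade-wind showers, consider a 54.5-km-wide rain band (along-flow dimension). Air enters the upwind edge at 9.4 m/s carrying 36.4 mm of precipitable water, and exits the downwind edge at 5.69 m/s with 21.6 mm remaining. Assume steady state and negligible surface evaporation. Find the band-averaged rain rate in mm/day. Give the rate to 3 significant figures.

Column moisture flux per unit crosswind length is F = V × PW.
Inflow: F_in = 9.4 × 36.4 = 342.16 mm·m/s
Outflow: F_out = 5.69 × 21.6 = 122.904 mm·m/s
Steady-state rate R = (F_in − F_out)/L = (342.16 − 122.904) / 54500 m = 4.023e-03 mm/s.
R = 4.023e-03 × 3600 × 24 = 348 mm/day.

R ≈ 348 mm/day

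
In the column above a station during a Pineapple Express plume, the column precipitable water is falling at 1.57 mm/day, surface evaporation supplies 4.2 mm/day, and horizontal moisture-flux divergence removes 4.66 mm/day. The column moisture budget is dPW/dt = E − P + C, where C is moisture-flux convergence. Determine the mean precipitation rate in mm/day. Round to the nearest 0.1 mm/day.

P ≈ 1.1 mm/day

dPW/dt = -1.57 mm/day.
P = E + C − dPW/dt = 4.2 + (-4.66) − (-1.57) = 1.1 mm/day.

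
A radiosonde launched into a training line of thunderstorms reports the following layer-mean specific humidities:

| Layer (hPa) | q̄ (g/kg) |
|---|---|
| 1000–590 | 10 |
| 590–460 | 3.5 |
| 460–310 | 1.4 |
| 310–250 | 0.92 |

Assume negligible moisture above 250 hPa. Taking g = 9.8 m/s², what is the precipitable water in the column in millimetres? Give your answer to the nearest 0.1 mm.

PW ≈ 49.2 mm

Precipitable water is the column-integrated vapour mass per unit area: PW = (1/g) Σ q̄ Δp, with q in kg/kg and Δp in Pa (1 kg/m² of water = 1 mm).
Layer 1000–590 hPa: Δp = 410 hPa = 41000 Pa, q̄ = 0.01 kg/kg → 0.01 × 41000 / 9.8 = 41.84 mm
Layer 590–460 hPa: Δp = 130 hPa = 13000 Pa, q̄ = 0.0035 kg/kg → 0.0035 × 13000 / 9.8 = 4.64 mm
Layer 460–310 hPa: Δp = 150 hPa = 15000 Pa, q̄ = 0.0014 kg/kg → 0.0014 × 15000 / 9.8 = 2.14 mm
Layer 310–250 hPa: Δp = 60 hPa = 6000 Pa, q̄ = 0.00092 kg/kg → 0.00092 × 6000 / 9.8 = 0.56 mm
PW = 41.84 + 4.64 + 2.14 + 0.56 = 49.18 ≈ 49.2 mm.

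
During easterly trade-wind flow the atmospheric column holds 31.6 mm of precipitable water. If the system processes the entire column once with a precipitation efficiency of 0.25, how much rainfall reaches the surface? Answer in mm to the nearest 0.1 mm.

Rainfall = ε × PW = 0.25 × 31.6 = 7.9 mm.

rainfall ≈ 7.9 mm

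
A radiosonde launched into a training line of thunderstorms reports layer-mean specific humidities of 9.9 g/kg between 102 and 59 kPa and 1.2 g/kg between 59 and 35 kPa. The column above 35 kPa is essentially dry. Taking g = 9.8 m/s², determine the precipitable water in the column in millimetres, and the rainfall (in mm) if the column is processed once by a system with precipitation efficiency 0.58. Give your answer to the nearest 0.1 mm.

Precipitable water is the column-integrated vapour mass per unit area: PW = (1/g) Σ q̄ Δp, with q in kg/kg and Δp in Pa (1 kg/m² of water = 1 mm).
Layer 102–59 kPa: Δp = 430 hPa = 43000 Pa, q̄ = 0.0099 kg/kg → 0.0099 × 43000 / 9.8 = 43.44 mm
Layer 59–35 kPa: Δp = 240 hPa = 24000 Pa, q̄ = 0.0012 kg/kg → 0.0012 × 24000 / 9.8 = 2.94 mm
PW = 43.44 + 2.94 = 46.38 ≈ 46.4 mm.
Rainfall = ε × PW = 0.58 × 46.4 = 26.9 mm.

PW ≈ 46.4 mm; rainfall ≈ 26.9 mm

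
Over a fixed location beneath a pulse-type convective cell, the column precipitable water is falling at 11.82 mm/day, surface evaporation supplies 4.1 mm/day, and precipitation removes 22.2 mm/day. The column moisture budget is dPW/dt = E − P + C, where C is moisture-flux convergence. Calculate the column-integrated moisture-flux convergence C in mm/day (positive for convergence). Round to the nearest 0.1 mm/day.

C ≈ 6.3 mm/day

dPW/dt = -11.82 mm/day.
C = dPW/dt − E + P = (-11.82) − 4.1 + 22.2 = 6.3 mm/day.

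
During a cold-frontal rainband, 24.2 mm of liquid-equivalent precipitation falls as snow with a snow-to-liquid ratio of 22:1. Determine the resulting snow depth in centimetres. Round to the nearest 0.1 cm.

Snow depth = liquid × ratio = 24.2 mm × 22 = 532.4 mm = 53.2 cm.

snow depth ≈ 53.2 cm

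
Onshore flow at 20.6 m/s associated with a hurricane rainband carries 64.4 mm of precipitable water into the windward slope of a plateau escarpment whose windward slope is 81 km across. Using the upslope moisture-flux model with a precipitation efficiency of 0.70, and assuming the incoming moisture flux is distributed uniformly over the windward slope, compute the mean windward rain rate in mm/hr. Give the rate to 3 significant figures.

Incoming column moisture flux per unit ridge length: F = V × PW = 20.6 × 64.4 = 1326.64 mm·m/s.
Spread over the 81 km slope with efficiency ε = 0.70: R = ε·F/W = 0.70 × 1326.64 / 81000 m = 1.146e-02 mm/s.
R = 1.146e-02 × 3600 = 41.3 mm/hr.

R ≈ 41.3 mm/hr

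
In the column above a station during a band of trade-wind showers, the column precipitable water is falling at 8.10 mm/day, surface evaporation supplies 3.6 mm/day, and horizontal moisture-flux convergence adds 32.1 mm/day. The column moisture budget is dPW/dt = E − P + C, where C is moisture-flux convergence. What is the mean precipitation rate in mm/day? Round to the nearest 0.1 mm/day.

P ≈ 43.8 mm/day

dPW/dt = -8.10 mm/day.
P = E + C − dPW/dt = 3.6 + (32.1) − (-8.10) = 43.8 mm/day.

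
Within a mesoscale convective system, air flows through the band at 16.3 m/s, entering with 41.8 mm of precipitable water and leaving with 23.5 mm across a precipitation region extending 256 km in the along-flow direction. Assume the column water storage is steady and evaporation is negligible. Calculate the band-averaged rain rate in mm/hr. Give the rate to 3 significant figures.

R ≈ 4.19 mm/hr

Column moisture flux per unit crosswind length is F = V × PW.
Inflow: F_in = 16.3 × 41.8 = 681.34 mm·m/s
Outflow: F_out = 16.3 × 23.5 = 383.05 mm·m/s
Steady-state rate R = (F_in − F_out)/L = (681.34 − 383.05) / 256000 m = 1.165e-03 mm/s.
R = 1.165e-03 × 3600 = 4.19 mm/hr.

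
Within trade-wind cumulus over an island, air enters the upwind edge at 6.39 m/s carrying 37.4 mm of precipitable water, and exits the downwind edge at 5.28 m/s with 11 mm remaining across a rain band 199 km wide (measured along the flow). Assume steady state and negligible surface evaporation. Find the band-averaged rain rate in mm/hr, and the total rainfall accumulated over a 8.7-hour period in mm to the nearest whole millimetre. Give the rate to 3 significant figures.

R ≈ 3.27 mm/hr; total ≈ 28 mm

Column moisture flux per unit crosswind length is F = V × PW.
Inflow: F_in = 6.39 × 37.4 = 238.986 mm·m/s
Outflow: F_out = 5.28 × 11 = 58.08 mm·m/s
Steady-state rate R = (F_in − F_out)/L = (238.986 − 58.08) / 199000 m = 9.091e-04 mm/s.
R = 9.091e-04 × 3600 = 3.27 mm/hr.
Over 8.7 h: total = 3.27 × 8.7 = 28.449 ≈ 28 mm.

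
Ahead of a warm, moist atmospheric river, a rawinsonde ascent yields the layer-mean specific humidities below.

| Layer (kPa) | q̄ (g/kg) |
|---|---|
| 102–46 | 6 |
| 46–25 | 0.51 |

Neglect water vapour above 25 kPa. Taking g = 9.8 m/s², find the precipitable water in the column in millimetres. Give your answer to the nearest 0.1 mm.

Precipitable water is the column-integrated vapour mass per unit area: PW = (1/g) Σ q̄ Δp, with q in kg/kg and Δp in Pa (1 kg/m² of water = 1 mm).
Layer 102–46 kPa: Δp = 560 hPa = 56000 Pa, q̄ = 0.006 kg/kg → 0.006 × 56000 / 9.8 = 34.29 mm
Layer 46–25 kPa: Δp = 210 hPa = 21000 Pa, q̄ = 0.00051 kg/kg → 0.00051 × 21000 / 9.8 = 1.09 mm
PW = 34.29 + 1.09 = 35.38 ≈ 35.4 mm.

PW ≈ 35.4 mm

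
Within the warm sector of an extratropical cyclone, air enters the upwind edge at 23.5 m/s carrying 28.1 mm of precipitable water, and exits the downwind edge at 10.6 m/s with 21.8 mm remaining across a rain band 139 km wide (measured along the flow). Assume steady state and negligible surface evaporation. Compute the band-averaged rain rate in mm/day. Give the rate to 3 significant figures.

Column moisture flux per unit crosswind length is F = V × PW.
Inflow: F_in = 23.5 × 28.1 = 660.35 mm·m/s
Outflow: F_out = 10.6 × 21.8 = 231.08 mm·m/s
Steady-state rate R = (F_in − F_out)/L = (660.35 − 231.08) / 139000 m = 3.088e-03 mm/s.
R = 3.088e-03 × 3600 × 24 = 267 mm/day.

R ≈ 267 mm/day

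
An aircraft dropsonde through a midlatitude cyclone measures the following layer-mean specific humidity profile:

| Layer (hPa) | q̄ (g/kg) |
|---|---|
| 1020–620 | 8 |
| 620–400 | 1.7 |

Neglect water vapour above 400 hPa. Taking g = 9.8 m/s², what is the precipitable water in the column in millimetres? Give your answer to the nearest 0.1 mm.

Precipitable water is the column-integrated vapour mass per unit area: PW = (1/g) Σ q̄ Δp, with q in kg/kg and Δp in Pa (1 kg/m² of water = 1 mm).
Layer 1020–620 hPa: Δp = 400 hPa = 40000 Pa, q̄ = 0.008 kg/kg → 0.008 × 40000 / 9.8 = 32.65 mm
Layer 620–400 hPa: Δp = 220 hPa = 22000 Pa, q̄ = 0.0017 kg/kg → 0.0017 × 22000 / 9.8 = 3.82 mm
PW = 32.65 + 3.82 = 36.47 ≈ 36.5 mm.

PW ≈ 36.5 mm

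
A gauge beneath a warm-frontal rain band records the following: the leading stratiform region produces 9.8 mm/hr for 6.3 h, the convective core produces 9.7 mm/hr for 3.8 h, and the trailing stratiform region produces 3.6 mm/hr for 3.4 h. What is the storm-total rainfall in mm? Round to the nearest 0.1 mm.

Total = Σ Rᵢ Δtᵢ = 9.8 × 6.3 + 9.7 × 3.8 + 3.6 × 3.4
      = 61.74 + 36.86 + 12.24 = 110.8 mm.

total ≈ 110.8 mm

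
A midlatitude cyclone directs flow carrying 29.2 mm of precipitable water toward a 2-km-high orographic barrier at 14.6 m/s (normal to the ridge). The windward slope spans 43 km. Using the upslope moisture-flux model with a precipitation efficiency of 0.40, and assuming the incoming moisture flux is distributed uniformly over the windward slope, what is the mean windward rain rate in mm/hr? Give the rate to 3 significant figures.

R ≈ 14.3 mm/hr

Incoming column moisture flux per unit ridge length: F = V × PW = 14.6 × 29.2 = 426.32 mm·m/s.
Spread over the 43 km slope with efficiency ε = 0.40: R = ε·F/W = 0.40 × 426.32 / 43000 m = 3.966e-03 mm/s.
R = 3.966e-03 × 3600 = 14.3 mm/hr.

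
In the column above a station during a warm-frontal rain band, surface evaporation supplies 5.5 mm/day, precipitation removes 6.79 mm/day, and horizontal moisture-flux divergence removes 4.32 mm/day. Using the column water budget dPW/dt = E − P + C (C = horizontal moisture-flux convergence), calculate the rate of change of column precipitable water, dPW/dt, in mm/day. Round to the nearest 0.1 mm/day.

dPW/dt = E − P + C = 5.5 − 6.79 + (-4.32) = -5.6 mm/day.

dPW/dt ≈ -5.6 mm/day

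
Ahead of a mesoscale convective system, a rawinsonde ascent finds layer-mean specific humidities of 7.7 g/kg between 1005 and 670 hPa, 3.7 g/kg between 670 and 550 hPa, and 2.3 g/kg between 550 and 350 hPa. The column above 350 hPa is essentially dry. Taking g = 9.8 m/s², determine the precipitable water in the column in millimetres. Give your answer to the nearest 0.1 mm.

PW ≈ 35.5 mm

Precipitable water is the column-integrated vapour mass per unit area: PW = (1/g) Σ q̄ Δp, with q in kg/kg and Δp in Pa (1 kg/m² of water = 1 mm).
Layer 1005–670 hPa: Δp = 335 hPa = 33500 Pa, q̄ = 0.0077 kg/kg → 0.0077 × 33500 / 9.8 = 26.32 mm
Layer 670–550 hPa: Δp = 120 hPa = 12000 Pa, q̄ = 0.0037 kg/kg → 0.0037 × 12000 / 9.8 = 4.53 mm
Layer 550–350 hPa: Δp = 200 hPa = 20000 Pa, q̄ = 0.0023 kg/kg → 0.0023 × 20000 / 9.8 = 4.69 mm
PW = 26.32 + 4.53 + 4.69 = 35.54 ≈ 35.5 mm.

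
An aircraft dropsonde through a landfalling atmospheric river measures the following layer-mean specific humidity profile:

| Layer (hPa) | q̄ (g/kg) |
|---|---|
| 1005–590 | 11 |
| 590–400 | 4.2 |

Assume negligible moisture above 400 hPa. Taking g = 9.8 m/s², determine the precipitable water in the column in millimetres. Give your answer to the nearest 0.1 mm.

PW ≈ 54.7 mm

Precipitable water is the column-integrated vapour mass per unit area: PW = (1/g) Σ q̄ Δp, with q in kg/kg and Δp in Pa (1 kg/m² of water = 1 mm).
Layer 1005–590 hPa: Δp = 415 hPa = 41500 Pa, q̄ = 0.011 kg/kg → 0.011 × 41500 / 9.8 = 46.58 mm
Layer 590–400 hPa: Δp = 190 hPa = 19000 Pa, q̄ = 0.0042 kg/kg → 0.0042 × 19000 / 9.8 = 8.14 mm
PW = 46.58 + 8.14 = 54.72 ≈ 54.7 mm.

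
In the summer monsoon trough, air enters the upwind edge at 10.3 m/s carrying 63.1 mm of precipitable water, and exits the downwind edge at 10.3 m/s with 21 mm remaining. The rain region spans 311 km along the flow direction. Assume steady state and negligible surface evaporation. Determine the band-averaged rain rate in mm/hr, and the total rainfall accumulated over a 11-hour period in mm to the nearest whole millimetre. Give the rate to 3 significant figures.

R ≈ 5.02 mm/hr; total ≈ 55 mm

Column moisture flux per unit crosswind length is F = V × PW.
Inflow: F_in = 10.3 × 63.1 = 649.93 mm·m/s
Outflow: F_out = 10.3 × 21 = 216.3 mm·m/s
Steady-state rate R = (F_in − F_out)/L = (649.93 − 216.3) / 311000 m = 1.394e-03 mm/s.
R = 1.394e-03 × 3600 = 5.02 mm/hr.
Over 11 h: total = 5.02 × 11 = 55.22 ≈ 55 mm.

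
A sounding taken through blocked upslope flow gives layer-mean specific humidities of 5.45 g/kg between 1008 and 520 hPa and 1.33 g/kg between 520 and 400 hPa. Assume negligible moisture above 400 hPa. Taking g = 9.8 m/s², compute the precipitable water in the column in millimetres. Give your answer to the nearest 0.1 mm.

Precipitable water is the column-integrated vapour mass per unit area: PW = (1/g) Σ q̄ Δp, with q in kg/kg and Δp in Pa (1 kg/m² of water = 1 mm).
Layer 1008–520 hPa: Δp = 488 hPa = 48800 Pa, q̄ = 0.00545 kg/kg → 0.00545 × 48800 / 9.8 = 27.14 mm
Layer 520–400 hPa: Δp = 120 hPa = 12000 Pa, q̄ = 0.00133 kg/kg → 0.00133 × 12000 / 9.8 = 1.63 mm
PW = 27.14 + 1.63 = 28.77 ≈ 28.8 mm.

PW ≈ 28.8 mm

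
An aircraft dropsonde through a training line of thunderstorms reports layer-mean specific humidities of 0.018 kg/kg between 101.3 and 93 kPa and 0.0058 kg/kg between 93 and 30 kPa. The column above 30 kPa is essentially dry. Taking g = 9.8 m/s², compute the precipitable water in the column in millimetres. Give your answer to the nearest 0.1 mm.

Precipitable water is the column-integrated vapour mass per unit area: PW = (1/g) Σ q̄ Δp, with q in kg/kg and Δp in Pa (1 kg/m² of water = 1 mm).
Layer 101.3–93 kPa: Δp = 83 hPa = 8300 Pa, q̄ = 0.018 kg/kg → 0.018 × 8300 / 9.8 = 15.24 mm
Layer 93–30 kPa: Δp = 630 hPa = 63000 Pa, q̄ = 0.0058 kg/kg → 0.0058 × 63000 / 9.8 = 37.29 mm
PW = 15.24 + 37.29 = 52.53 ≈ 52.5 mm.

PW ≈ 52.5 mm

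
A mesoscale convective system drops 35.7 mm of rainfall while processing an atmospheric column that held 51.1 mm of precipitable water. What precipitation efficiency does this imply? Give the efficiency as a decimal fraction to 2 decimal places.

ε = rainfall / PW = 35.7 / 51.1 = 0.70.

ε ≈ 0.70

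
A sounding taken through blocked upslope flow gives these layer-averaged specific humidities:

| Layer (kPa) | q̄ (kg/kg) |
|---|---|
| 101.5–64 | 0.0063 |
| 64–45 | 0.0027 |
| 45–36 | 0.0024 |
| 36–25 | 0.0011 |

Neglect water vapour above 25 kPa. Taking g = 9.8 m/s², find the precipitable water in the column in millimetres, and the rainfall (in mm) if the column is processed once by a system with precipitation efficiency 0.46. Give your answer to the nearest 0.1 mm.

Precipitable water is the column-integrated vapour mass per unit area: PW = (1/g) Σ q̄ Δp, with q in kg/kg and Δp in Pa (1 kg/m² of water = 1 mm).
Layer 101.5–64 kPa: Δp = 375 hPa = 37500 Pa, q̄ = 0.0063 kg/kg → 0.0063 × 37500 / 9.8 = 24.11 mm
Layer 64–45 kPa: Δp = 190 hPa = 19000 Pa, q̄ = 0.0027 kg/kg → 0.0027 × 19000 / 9.8 = 5.23 mm
Layer 45–36 kPa: Δp = 90 hPa = 9000 Pa, q̄ = 0.0024 kg/kg → 0.0024 × 9000 / 9.8 = 2.20 mm
Layer 36–25 kPa: Δp = 110 hPa = 11000 Pa, q̄ = 0.0011 kg/kg → 0.0011 × 11000 / 9.8 = 1.23 mm
PW = 24.11 + 5.23 + 2.20 + 1.23 = 32.77 ≈ 32.8 mm.
Rainfall = ε × PW = 0.46 × 32.8 = 15.1 mm.

PW ≈ 32.8 mm; rainfall ≈ 15.1 mm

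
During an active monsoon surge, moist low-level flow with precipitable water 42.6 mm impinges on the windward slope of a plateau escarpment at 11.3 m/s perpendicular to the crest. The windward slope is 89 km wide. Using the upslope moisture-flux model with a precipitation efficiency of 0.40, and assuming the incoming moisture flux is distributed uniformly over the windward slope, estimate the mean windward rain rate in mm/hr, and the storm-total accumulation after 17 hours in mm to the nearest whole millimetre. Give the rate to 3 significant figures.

Incoming column moisture flux per unit ridge length: F = V × PW = 11.3 × 42.6 = 481.38 mm·m/s.
Spread over the 89 km slope with efficiency ε = 0.40: R = ε·F/W = 0.40 × 481.38 / 89000 m = 2.164e-03 mm/s.
R = 2.164e-03 × 3600 = 7.79 mm/hr.
Over 17 h: total = 7.79 × 17 = 132.43 ≈ 132 mm.

R ≈ 7.79 mm/hr; total ≈ 132 mm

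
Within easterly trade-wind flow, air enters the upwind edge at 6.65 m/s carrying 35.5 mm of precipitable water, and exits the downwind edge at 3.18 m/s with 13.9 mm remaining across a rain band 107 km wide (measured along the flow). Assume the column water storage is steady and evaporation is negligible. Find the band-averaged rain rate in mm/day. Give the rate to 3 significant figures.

Column moisture flux per unit crosswind length is F = V × PW.
Inflow: F_in = 6.65 × 35.5 = 236.075 mm·m/s
Outflow: F_out = 3.18 × 13.9 = 44.202 mm·m/s
Steady-state rate R = (F_in − F_out)/L = (236.075 − 44.202) / 107000 m = 1.793e-03 mm/s.
R = 1.793e-03 × 3600 × 24 = 155 mm/day.

R ≈ 155 mm/day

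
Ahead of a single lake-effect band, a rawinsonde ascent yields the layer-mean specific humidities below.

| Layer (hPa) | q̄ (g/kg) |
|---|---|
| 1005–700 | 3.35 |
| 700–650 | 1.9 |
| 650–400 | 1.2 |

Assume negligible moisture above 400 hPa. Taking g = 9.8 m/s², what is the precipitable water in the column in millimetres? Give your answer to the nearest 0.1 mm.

PW ≈ 14.5 mm

Precipitable water is the column-integrated vapour mass per unit area: PW = (1/g) Σ q̄ Δp, with q in kg/kg and Δp in Pa (1 kg/m² of water = 1 mm).
Layer 1005–700 hPa: Δp = 305 hPa = 30500 Pa, q̄ = 0.00335 kg/kg → 0.00335 × 30500 / 9.8 = 10.43 mm
Layer 700–650 hPa: Δp = 50 hPa = 5000 Pa, q̄ = 0.0019 kg/kg → 0.0019 × 5000 / 9.8 = 0.97 mm
Layer 650–400 hPa: Δp = 250 hPa = 25000 Pa, q̄ = 0.0012 kg/kg → 0.0012 × 25000 / 9.8 = 3.06 mm
PW = 10.43 + 0.97 + 3.06 = 14.46 ≈ 14.5 mm.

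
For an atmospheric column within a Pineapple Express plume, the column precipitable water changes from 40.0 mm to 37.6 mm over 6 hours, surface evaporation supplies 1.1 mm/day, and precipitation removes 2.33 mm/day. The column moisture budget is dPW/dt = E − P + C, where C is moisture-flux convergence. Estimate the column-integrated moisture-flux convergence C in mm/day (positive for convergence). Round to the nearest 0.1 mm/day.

dPW/dt = (37.6 − 40.0) mm / (6/24 day) = -9.600 mm/day.
C = dPW/dt − E + P = (-9.600) − 1.1 + 2.33 = -8.4 mm/day.

C ≈ -8.4 mm/day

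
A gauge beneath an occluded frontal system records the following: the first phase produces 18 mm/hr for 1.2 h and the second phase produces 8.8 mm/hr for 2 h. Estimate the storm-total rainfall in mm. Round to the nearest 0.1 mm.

Total = Σ Rᵢ Δtᵢ = 18 × 1.2 + 8.8 × 2
      = 21.6 + 17.6 = 39.2 mm.

total ≈ 39.2 mm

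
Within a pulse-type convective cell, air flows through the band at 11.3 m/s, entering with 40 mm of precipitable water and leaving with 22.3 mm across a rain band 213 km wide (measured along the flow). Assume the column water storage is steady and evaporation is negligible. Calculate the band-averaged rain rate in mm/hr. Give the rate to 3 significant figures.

R ≈ 3.38 mm/hr

Column moisture flux per unit crosswind length is F = V × PW.
Inflow: F_in = 11.3 × 40 = 452 mm·m/s
Outflow: F_out = 11.3 × 22.3 = 251.99 mm·m/s
Steady-state rate R = (F_in − F_out)/L = (452 − 251.99) / 213000 m = 9.390e-04 mm/s.
R = 9.390e-04 × 3600 = 3.38 mm/hr.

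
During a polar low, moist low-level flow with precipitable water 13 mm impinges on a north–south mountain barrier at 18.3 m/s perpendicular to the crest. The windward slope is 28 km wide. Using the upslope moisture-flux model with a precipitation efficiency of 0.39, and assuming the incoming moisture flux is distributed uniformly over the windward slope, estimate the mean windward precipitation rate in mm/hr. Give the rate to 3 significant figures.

Incoming column moisture flux per unit ridge length: F = V × PW = 18.3 × 13 = 237.9 mm·m/s.
Spread over the 28 km slope with efficiency ε = 0.39: R = ε·F/W = 0.39 × 237.9 / 28000 m = 3.314e-03 mm/s.
R = 3.314e-03 × 3600 = 11.9 mm/hr.

R ≈ 11.9 mm/hr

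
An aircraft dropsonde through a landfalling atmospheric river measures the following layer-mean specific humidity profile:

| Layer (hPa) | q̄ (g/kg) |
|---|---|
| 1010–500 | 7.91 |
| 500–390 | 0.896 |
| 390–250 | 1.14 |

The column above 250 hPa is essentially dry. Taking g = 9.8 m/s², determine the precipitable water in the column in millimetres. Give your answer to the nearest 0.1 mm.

Precipitable water is the column-integrated vapour mass per unit area: PW = (1/g) Σ q̄ Δp, with q in kg/kg and Δp in Pa (1 kg/m² of water = 1 mm).
Layer 1010–500 hPa: Δp = 510 hPa = 51000 Pa, q̄ = 0.00791 kg/kg → 0.00791 × 51000 / 9.8 = 41.16 mm
Layer 500–390 hPa: Δp = 110 hPa = 11000 Pa, q̄ = 0.000896 kg/kg → 0.000896 × 11000 / 9.8 = 1.01 mm
Layer 390–250 hPa: Δp = 140 hPa = 14000 Pa, q̄ = 0.00114 kg/kg → 0.00114 × 14000 / 9.8 = 1.63 mm
PW = 41.16 + 1.01 + 1.63 = 43.80 ≈ 43.8 mm.

PW ≈ 43.8 mm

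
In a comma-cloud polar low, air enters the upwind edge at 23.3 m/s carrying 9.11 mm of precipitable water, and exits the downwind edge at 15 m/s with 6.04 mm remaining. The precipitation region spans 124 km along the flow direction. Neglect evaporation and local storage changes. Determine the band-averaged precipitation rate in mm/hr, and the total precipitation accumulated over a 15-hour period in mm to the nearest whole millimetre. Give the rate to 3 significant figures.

R ≈ 3.53 mm/hr; total ≈ 53 mm

Column moisture flux per unit crosswind length is F = V × PW.
Inflow: F_in = 23.3 × 9.11 = 212.263 mm·m/s
Outflow: F_out = 15 × 6.04 = 90.6 mm·m/s
Steady-state rate R = (F_in − F_out)/L = (212.263 − 90.6) / 124000 m = 9.812e-04 mm/s.
R = 9.812e-04 × 3600 = 3.53 mm/hr.
Over 15 h: total = 3.53 × 15 = 52.95 ≈ 53 mm.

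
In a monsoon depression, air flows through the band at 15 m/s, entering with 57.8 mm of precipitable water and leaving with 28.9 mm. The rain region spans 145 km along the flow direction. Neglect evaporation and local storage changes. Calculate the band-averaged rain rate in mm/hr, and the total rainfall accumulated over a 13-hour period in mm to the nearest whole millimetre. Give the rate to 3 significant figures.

Column moisture flux per unit crosswind length is F = V × PW.
Inflow: F_in = 15 × 57.8 = 867 mm·m/s
Outflow: F_out = 15 × 28.9 = 433.5 mm·m/s
Steady-state rate R = (F_in − F_out)/L = (867 − 433.5) / 145000 m = 2.990e-03 mm/s.
R = 2.990e-03 × 3600 = 10.8 mm/hr.
Over 13 h: total = 10.8 × 13 = 140.4 ≈ 140 mm.

R ≈ 10.8 mm/hr; total ≈ 140 mm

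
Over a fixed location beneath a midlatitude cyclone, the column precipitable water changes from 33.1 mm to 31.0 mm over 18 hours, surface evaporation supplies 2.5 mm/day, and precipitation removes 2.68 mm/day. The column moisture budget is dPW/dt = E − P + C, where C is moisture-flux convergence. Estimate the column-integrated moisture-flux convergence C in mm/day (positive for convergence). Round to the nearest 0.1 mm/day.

dPW/dt = (31.0 − 33.1) mm / (18/24 day) = -2.800 mm/day.
C = dPW/dt − E + P = (-2.800) − 2.5 + 2.68 = -2.6 mm/day.

C ≈ -2.6 mm/day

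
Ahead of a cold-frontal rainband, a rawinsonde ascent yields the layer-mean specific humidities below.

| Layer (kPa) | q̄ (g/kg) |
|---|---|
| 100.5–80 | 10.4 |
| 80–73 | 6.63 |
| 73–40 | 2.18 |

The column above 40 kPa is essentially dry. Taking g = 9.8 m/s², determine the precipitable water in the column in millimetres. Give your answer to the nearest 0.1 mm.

Precipitable water is the column-integrated vapour mass per unit area: PW = (1/g) Σ q̄ Δp, with q in kg/kg and Δp in Pa (1 kg/m² of water = 1 mm).
Layer 100.5–80 kPa: Δp = 205 hPa = 20500 Pa, q̄ = 0.0104 kg/kg → 0.0104 × 20500 / 9.8 = 21.76 mm
Layer 80–73 kPa: Δp = 70 hPa = 7000 Pa, q̄ = 0.00663 kg/kg → 0.00663 × 7000 / 9.8 = 4.74 mm
Layer 73–40 kPa: Δp = 330 hPa = 33000 Pa, q̄ = 0.00218 kg/kg → 0.00218 × 33000 / 9.8 = 7.34 mm
PW = 21.76 + 4.74 + 7.34 = 33.84 ≈ 33.8 mm.

PW ≈ 33.8 mm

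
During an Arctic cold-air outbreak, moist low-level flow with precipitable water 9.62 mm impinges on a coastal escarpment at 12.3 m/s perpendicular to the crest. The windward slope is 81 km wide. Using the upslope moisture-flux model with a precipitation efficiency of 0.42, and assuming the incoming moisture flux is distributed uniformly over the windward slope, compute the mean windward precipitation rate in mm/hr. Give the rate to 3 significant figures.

Incoming column moisture flux per unit ridge length: F = V × PW = 12.3 × 9.62 = 118.326 mm·m/s.
Spread over the 81 km slope with efficiency ε = 0.42: R = ε·F/W = 0.42 × 118.326 / 81000 m = 6.135e-04 mm/s.
R = 6.135e-04 × 3600 = 2.21 mm/hr.

R ≈ 2.21 mm/hr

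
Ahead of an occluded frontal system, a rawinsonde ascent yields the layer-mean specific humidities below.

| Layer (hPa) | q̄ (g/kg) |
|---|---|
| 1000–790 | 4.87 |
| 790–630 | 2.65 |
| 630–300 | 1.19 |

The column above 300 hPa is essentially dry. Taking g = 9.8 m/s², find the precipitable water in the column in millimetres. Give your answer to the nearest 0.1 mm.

Precipitable water is the column-integrated vapour mass per unit area: PW = (1/g) Σ q̄ Δp, with q in kg/kg and Δp in Pa (1 kg/m² of water = 1 mm).
Layer 1000–790 hPa: Δp = 210 hPa = 21000 Pa, q̄ = 0.00487 kg/kg → 0.00487 × 21000 / 9.8 = 10.44 mm
Layer 790–630 hPa: Δp = 160 hPa = 16000 Pa, q̄ = 0.00265 kg/kg → 0.00265 × 16000 / 9.8 = 4.33 mm
Layer 630–300 hPa: Δp = 330 hPa = 33000 Pa, q̄ = 0.00119 kg/kg → 0.00119 × 33000 / 9.8 = 4.01 mm
PW = 10.44 + 4.33 + 4.01 = 18.78 ≈ 18.8 mm.

PW ≈ 18.8 mm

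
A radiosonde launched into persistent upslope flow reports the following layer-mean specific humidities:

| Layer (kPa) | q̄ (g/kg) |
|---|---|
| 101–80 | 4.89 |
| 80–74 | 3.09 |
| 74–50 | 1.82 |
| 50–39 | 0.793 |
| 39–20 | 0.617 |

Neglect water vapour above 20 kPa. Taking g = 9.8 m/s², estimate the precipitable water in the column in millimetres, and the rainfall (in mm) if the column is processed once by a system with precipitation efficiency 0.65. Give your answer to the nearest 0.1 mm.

Precipitable water is the column-integrated vapour mass per unit area: PW = (1/g) Σ q̄ Δp, with q in kg/kg and Δp in Pa (1 kg/m² of water = 1 mm).
Layer 101–80 kPa: Δp = 210 hPa = 21000 Pa, q̄ = 0.00489 kg/kg → 0.00489 × 21000 / 9.8 = 10.48 mm
Layer 80–74 kPa: Δp = 60 hPa = 6000 Pa, q̄ = 0.00309 kg/kg → 0.00309 × 6000 / 9.8 = 1.89 mm
Layer 74–50 kPa: Δp = 240 hPa = 24000 Pa, q̄ = 0.00182 kg/kg → 0.00182 × 24000 / 9.8 = 4.46 mm
Layer 50–39 kPa: Δp = 110 hPa = 11000 Pa, q̄ = 0.000793 kg/kg → 0.000793 × 11000 / 9.8 = 0.89 mm
Layer 39–20 kPa: Δp = 190 hPa = 19000 Pa, q̄ = 0.000617 kg/kg → 0.000617 × 19000 / 9.8 = 1.20 mm
PW = 10.48 + 1.89 + 4.46 + 0.89 + 1.20 = 18.92 ≈ 18.9 mm.
Rainfall = ε × PW = 0.65 × 18.9 = 12.3 mm.

PW ≈ 18.9 mm; rainfall ≈ 12.3 mm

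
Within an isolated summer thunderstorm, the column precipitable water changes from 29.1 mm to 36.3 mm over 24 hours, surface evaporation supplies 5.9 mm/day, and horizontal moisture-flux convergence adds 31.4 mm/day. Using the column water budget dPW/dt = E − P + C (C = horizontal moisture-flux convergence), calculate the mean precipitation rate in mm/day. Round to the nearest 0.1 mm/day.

dPW/dt = (36.3 − 29.1) mm / (24/24 day) = +7.200 mm/day.
P = E + C − dPW/dt = 5.9 + (31.4) − (+7.200) = 30.1 mm/day.

P ≈ 30.1 mm/day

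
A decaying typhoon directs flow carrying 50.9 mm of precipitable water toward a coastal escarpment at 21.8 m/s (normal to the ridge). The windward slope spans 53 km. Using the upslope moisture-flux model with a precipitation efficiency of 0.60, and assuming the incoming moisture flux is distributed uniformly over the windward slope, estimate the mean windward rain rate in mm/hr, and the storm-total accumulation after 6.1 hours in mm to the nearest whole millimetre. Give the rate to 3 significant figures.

R ≈ 45.2 mm/hr; total ≈ 276 mm

Incoming column moisture flux per unit ridge length: F = V × PW = 21.8 × 50.9 = 1109.62 mm·m/s.
Spread over the 53 km slope with efficiency ε = 0.60: R = ε·F/W = 0.60 × 1109.62 / 53000 m = 1.256e-02 mm/s.
R = 1.256e-02 × 3600 = 45.2 mm/hr.
Over 6.1 h: total = 45.2 × 6.1 = 275.72 ≈ 276 mm.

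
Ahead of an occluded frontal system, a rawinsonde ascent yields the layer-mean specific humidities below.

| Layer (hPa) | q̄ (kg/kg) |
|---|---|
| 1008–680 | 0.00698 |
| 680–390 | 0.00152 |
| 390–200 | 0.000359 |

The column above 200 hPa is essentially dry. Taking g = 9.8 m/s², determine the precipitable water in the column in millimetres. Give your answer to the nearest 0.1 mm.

Precipitable water is the column-integrated vapour mass per unit area: PW = (1/g) Σ q̄ Δp, with q in kg/kg and Δp in Pa (1 kg/m² of water = 1 mm).
Layer 1008–680 hPa: Δp = 328 hPa = 32800 Pa, q̄ = 0.00698 kg/kg → 0.00698 × 32800 / 9.8 = 23.36 mm
Layer 680–390 hPa: Δp = 290 hPa = 29000 Pa, q̄ = 0.00152 kg/kg → 0.00152 × 29000 / 9.8 = 4.50 mm
Layer 390–200 hPa: Δp = 190 hPa = 19000 Pa, q̄ = 0.000359 kg/kg → 0.000359 × 19000 / 9.8 = 0.70 mm
PW = 23.36 + 4.50 + 0.70 = 28.56 ≈ 28.6 mm.

PW ≈ 28.6 mm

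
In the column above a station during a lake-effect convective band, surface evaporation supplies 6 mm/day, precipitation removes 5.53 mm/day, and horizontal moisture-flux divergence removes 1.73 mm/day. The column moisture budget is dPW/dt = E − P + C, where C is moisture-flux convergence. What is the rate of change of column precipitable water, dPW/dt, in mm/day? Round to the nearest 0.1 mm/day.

dPW/dt = E − P + C = 6 − 5.53 + (-1.73) = -1.3 mm/day.

dPW/dt ≈ -1.3 mm/day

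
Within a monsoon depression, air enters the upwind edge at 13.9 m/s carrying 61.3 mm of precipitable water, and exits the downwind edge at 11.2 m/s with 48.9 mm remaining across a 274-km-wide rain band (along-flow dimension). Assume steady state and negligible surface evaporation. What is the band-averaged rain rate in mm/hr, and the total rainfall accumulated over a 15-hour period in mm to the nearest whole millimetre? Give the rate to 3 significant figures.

Column moisture flux per unit crosswind length is F = V × PW.
Inflow: F_in = 13.9 × 61.3 = 852.07 mm·m/s
Outflow: F_out = 11.2 × 48.9 = 547.68 mm·m/s
Steady-state rate R = (F_in − F_out)/L = (852.07 − 547.68) / 274000 m = 1.111e-03 mm/s.
R = 1.111e-03 × 3600 = 4.00 mm/hr.
Over 15 h: total = 4.00 × 15 = 60 mm.

R ≈ 4.00 mm/hr; total ≈ 60 mm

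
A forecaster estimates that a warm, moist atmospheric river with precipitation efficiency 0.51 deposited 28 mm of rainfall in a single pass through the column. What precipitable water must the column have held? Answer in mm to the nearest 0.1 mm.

PW ≈ 54.9 mm

PW = rainfall / ε = 28 / 0.51 = 54.9 mm.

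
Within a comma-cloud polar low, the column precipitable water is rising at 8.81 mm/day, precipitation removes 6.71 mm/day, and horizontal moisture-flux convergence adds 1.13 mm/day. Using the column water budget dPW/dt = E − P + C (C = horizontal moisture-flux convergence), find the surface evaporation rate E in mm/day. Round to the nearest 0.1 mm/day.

E ≈ 14.4 mm/day

dPW/dt = +8.81 mm/day.
E = dPW/dt + P − C = (+8.81) + 6.71 − (1.13) = 14.4 mm/day.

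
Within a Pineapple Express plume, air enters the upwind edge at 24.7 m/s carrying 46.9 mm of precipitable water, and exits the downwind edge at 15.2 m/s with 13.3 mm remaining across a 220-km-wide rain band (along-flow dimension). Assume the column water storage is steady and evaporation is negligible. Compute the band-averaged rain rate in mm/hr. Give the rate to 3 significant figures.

R ≈ 15.6 mm/hr

Column moisture flux per unit crosswind length is F = V × PW.
Inflow: F_in = 24.7 × 46.9 = 1158.43 mm·m/s
Outflow: F_out = 15.2 × 13.3 = 202.16 mm·m/s
Steady-state rate R = (F_in − F_out)/L = (1158.43 − 202.16) / 220000 m = 4.347e-03 mm/s.
R = 4.347e-03 × 3600 = 15.6 mm/hr.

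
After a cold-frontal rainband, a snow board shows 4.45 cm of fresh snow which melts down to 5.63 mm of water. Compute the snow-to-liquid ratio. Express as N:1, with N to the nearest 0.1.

Ratio = snow depth / SWE = 44.5 mm / 5.63 mm = 7.9, i.e. 7.9:1.

ratio ≈ 7.9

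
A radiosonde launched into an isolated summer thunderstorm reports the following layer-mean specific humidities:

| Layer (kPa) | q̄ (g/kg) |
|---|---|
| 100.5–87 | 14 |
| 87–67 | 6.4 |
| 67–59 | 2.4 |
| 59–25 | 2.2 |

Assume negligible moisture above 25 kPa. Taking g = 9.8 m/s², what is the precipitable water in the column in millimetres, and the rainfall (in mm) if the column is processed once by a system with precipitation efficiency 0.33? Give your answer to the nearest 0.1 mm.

Precipitable water is the column-integrated vapour mass per unit area: PW = (1/g) Σ q̄ Δp, with q in kg/kg and Δp in Pa (1 kg/m² of water = 1 mm).
Layer 100.5–87 kPa: Δp = 135 hPa = 13500 Pa, q̄ = 0.014 kg/kg → 0.014 × 13500 / 9.8 = 19.29 mm
Layer 87–67 kPa: Δp = 200 hPa = 20000 Pa, q̄ = 0.0064 kg/kg → 0.0064 × 20000 / 9.8 = 13.06 mm
Layer 67–59 kPa: Δp = 80 hPa = 8000 Pa, q̄ = 0.0024 kg/kg → 0.0024 × 8000 / 9.8 = 1.96 mm
Layer 59–25 kPa: Δp = 340 hPa = 34000 Pa, q̄ = 0.0022 kg/kg → 0.0022 × 34000 / 9.8 = 7.63 mm
PW = 19.29 + 13.06 + 1.96 + 7.63 = 41.94 ≈ 41.9 mm.
Rainfall = ε × PW = 0.33 × 41.9 = 13.8 mm.

PW ≈ 41.9 mm; rainfall ≈ 13.8 mm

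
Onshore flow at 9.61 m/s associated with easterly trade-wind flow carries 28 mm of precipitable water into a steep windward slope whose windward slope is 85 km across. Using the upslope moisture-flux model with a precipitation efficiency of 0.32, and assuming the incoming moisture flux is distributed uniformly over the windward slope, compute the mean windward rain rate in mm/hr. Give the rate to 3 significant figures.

R ≈ 3.65 mm/hr

Incoming column moisture flux per unit ridge length: F = V × PW = 9.61 × 28 = 269.08 mm·m/s.
Spread over the 85 km slope with efficiency ε = 0.32: R = ε·F/W = 0.32 × 269.08 / 85000 m = 1.013e-03 mm/s.
R = 1.013e-03 × 3600 = 3.65 mm/hr.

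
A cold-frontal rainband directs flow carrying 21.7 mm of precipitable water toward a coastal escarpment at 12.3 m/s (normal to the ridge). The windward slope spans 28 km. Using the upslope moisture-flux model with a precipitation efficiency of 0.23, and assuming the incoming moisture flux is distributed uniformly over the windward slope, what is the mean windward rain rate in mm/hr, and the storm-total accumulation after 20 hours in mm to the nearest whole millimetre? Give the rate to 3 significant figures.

Incoming column moisture flux per unit ridge length: F = V × PW = 12.3 × 21.7 = 266.91 mm·m/s.
Spread over the 28 km slope with efficiency ε = 0.23: R = ε·F/W = 0.23 × 266.91 / 28000 m = 2.192e-03 mm/s.
R = 2.192e-03 × 3600 = 7.89 mm/hr.
Over 20 h: total = 7.89 × 20 = 157.8 ≈ 158 mm.

R ≈ 7.89 mm/hr; total ≈ 158 mm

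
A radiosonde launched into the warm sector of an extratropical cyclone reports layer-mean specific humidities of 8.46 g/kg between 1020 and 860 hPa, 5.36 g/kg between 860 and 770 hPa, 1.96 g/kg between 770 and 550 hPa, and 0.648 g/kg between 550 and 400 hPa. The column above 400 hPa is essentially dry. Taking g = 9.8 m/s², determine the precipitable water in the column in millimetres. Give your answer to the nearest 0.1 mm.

PW ≈ 24.1 mm

Precipitable water is the column-integrated vapour mass per unit area: PW = (1/g) Σ q̄ Δp, with q in kg/kg and Δp in Pa (1 kg/m² of water = 1 mm).
Layer 1020–860 hPa: Δp = 160 hPa = 16000 Pa, q̄ = 0.00846 kg/kg → 0.00846 × 16000 / 9.8 = 13.81 mm
Layer 860–770 hPa: Δp = 90 hPa = 9000 Pa, q̄ = 0.00536 kg/kg → 0.00536 × 9000 / 9.8 = 4.92 mm
Layer 770–550 hPa: Δp = 220 hPa = 22000 Pa, q̄ = 0.00196 kg/kg → 0.00196 × 22000 / 9.8 = 4.40 mm
Layer 550–400 hPa: Δp = 150 hPa = 15000 Pa, q̄ = 0.000648 kg/kg → 0.000648 × 15000 / 9.8 = 0.99 mm
PW = 13.81 + 4.92 + 4.40 + 0.99 = 24.12 ≈ 24.1 mm.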